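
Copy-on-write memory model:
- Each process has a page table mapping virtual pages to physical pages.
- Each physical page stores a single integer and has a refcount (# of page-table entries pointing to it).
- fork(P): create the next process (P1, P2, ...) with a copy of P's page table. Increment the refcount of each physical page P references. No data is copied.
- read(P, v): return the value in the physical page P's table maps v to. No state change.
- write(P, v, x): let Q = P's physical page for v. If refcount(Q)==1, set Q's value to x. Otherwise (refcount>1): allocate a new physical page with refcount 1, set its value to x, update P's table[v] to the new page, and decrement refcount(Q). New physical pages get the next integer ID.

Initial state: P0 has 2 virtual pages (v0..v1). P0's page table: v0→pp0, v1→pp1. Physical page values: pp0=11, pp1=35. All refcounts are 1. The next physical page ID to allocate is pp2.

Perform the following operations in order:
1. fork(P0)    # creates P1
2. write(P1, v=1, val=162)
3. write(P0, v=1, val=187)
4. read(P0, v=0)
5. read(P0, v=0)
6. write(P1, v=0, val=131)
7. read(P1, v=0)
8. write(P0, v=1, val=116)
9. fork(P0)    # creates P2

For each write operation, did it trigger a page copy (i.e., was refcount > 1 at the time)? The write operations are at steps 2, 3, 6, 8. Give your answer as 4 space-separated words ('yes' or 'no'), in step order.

Op 1: fork(P0) -> P1. 2 ppages; refcounts: pp0:2 pp1:2
Op 2: write(P1, v1, 162). refcount(pp1)=2>1 -> COPY to pp2. 3 ppages; refcounts: pp0:2 pp1:1 pp2:1
Op 3: write(P0, v1, 187). refcount(pp1)=1 -> write in place. 3 ppages; refcounts: pp0:2 pp1:1 pp2:1
Op 4: read(P0, v0) -> 11. No state change.
Op 5: read(P0, v0) -> 11. No state change.
Op 6: write(P1, v0, 131). refcount(pp0)=2>1 -> COPY to pp3. 4 ppages; refcounts: pp0:1 pp1:1 pp2:1 pp3:1
Op 7: read(P1, v0) -> 131. No state change.
Op 8: write(P0, v1, 116). refcount(pp1)=1 -> write in place. 4 ppages; refcounts: pp0:1 pp1:1 pp2:1 pp3:1
Op 9: fork(P0) -> P2. 4 ppages; refcounts: pp0:2 pp1:2 pp2:1 pp3:1

yes no yes no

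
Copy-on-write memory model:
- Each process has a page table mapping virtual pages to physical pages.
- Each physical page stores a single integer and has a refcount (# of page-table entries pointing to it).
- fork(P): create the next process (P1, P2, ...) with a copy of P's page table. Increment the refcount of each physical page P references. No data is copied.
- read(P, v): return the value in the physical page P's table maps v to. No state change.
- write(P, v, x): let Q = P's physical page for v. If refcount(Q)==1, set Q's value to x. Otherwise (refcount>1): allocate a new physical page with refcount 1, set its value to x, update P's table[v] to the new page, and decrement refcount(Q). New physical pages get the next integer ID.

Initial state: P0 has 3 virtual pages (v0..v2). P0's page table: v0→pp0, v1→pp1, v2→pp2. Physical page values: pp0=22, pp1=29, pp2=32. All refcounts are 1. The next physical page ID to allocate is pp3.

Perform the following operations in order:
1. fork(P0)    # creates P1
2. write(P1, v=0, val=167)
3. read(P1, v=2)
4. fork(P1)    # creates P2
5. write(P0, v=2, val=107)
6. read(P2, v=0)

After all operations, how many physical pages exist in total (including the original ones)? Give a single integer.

Op 1: fork(P0) -> P1. 3 ppages; refcounts: pp0:2 pp1:2 pp2:2
Op 2: write(P1, v0, 167). refcount(pp0)=2>1 -> COPY to pp3. 4 ppages; refcounts: pp0:1 pp1:2 pp2:2 pp3:1
Op 3: read(P1, v2) -> 32. No state change.
Op 4: fork(P1) -> P2. 4 ppages; refcounts: pp0:1 pp1:3 pp2:3 pp3:2
Op 5: write(P0, v2, 107). refcount(pp2)=3>1 -> COPY to pp4. 5 ppages; refcounts: pp0:1 pp1:3 pp2:2 pp3:2 pp4:1
Op 6: read(P2, v0) -> 167. No state change.

Answer: 5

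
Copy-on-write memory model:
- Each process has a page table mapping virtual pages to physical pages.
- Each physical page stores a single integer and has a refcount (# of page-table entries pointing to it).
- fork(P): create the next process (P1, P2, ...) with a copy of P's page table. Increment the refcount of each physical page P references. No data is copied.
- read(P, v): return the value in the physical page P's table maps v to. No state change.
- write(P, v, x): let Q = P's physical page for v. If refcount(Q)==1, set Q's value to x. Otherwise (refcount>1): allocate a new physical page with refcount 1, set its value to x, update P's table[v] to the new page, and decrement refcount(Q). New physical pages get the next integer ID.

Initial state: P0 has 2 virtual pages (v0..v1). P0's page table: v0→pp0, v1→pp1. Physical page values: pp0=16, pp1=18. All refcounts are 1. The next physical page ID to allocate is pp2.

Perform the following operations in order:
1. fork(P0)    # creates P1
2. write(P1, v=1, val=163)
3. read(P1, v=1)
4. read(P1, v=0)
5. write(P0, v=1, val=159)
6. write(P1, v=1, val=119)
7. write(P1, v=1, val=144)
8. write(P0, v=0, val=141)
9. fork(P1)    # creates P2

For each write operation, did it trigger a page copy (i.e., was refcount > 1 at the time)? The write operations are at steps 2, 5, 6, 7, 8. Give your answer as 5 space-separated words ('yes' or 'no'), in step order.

Op 1: fork(P0) -> P1. 2 ppages; refcounts: pp0:2 pp1:2
Op 2: write(P1, v1, 163). refcount(pp1)=2>1 -> COPY to pp2. 3 ppages; refcounts: pp0:2 pp1:1 pp2:1
Op 3: read(P1, v1) -> 163. No state change.
Op 4: read(P1, v0) -> 16. No state change.
Op 5: write(P0, v1, 159). refcount(pp1)=1 -> write in place. 3 ppages; refcounts: pp0:2 pp1:1 pp2:1
Op 6: write(P1, v1, 119). refcount(pp2)=1 -> write in place. 3 ppages; refcounts: pp0:2 pp1:1 pp2:1
Op 7: write(P1, v1, 144). refcount(pp2)=1 -> write in place. 3 ppages; refcounts: pp0:2 pp1:1 pp2:1
Op 8: write(P0, v0, 141). refcount(pp0)=2>1 -> COPY to pp3. 4 ppages; refcounts: pp0:1 pp1:1 pp2:1 pp3:1
Op 9: fork(P1) -> P2. 4 ppages; refcounts: pp0:2 pp1:1 pp2:2 pp3:1

yes no no no yes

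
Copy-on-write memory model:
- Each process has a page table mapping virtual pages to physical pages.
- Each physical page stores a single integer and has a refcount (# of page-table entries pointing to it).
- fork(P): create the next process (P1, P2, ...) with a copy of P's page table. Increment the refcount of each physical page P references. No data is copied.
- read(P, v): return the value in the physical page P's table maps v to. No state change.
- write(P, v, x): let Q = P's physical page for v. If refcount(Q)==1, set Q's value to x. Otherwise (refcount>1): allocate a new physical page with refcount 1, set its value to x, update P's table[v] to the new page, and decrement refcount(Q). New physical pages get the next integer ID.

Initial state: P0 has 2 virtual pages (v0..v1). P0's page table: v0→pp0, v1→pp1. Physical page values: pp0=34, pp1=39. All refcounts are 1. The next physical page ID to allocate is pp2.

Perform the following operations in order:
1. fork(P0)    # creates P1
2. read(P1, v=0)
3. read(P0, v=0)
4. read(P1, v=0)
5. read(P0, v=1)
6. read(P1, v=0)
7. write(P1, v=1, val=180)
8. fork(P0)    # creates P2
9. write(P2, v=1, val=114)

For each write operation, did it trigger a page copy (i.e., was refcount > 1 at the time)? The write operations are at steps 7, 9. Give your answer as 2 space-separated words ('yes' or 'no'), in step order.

Op 1: fork(P0) -> P1. 2 ppages; refcounts: pp0:2 pp1:2
Op 2: read(P1, v0) -> 34. No state change.
Op 3: read(P0, v0) -> 34. No state change.
Op 4: read(P1, v0) -> 34. No state change.
Op 5: read(P0, v1) -> 39. No state change.
Op 6: read(P1, v0) -> 34. No state change.
Op 7: write(P1, v1, 180). refcount(pp1)=2>1 -> COPY to pp2. 3 ppages; refcounts: pp0:2 pp1:1 pp2:1
Op 8: fork(P0) -> P2. 3 ppages; refcounts: pp0:3 pp1:2 pp2:1
Op 9: write(P2, v1, 114). refcount(pp1)=2>1 -> COPY to pp3. 4 ppages; refcounts: pp0:3 pp1:1 pp2:1 pp3:1

yes yes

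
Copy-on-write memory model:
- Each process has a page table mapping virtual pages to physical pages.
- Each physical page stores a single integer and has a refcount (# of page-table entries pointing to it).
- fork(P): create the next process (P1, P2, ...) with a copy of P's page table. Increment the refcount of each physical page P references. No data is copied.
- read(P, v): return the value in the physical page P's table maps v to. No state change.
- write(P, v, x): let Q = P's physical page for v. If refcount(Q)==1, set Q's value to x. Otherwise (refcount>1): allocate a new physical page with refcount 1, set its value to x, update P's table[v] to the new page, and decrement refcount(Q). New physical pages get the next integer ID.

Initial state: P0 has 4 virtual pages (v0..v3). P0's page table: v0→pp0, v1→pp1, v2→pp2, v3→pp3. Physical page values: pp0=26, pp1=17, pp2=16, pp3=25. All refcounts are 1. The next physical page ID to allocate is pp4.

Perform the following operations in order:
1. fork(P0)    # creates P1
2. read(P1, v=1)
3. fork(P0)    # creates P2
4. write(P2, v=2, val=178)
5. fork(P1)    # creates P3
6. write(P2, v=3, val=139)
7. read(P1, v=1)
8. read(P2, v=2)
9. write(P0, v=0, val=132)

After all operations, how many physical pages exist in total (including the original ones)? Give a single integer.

Answer: 7

Derivation:
Op 1: fork(P0) -> P1. 4 ppages; refcounts: pp0:2 pp1:2 pp2:2 pp3:2
Op 2: read(P1, v1) -> 17. No state change.
Op 3: fork(P0) -> P2. 4 ppages; refcounts: pp0:3 pp1:3 pp2:3 pp3:3
Op 4: write(P2, v2, 178). refcount(pp2)=3>1 -> COPY to pp4. 5 ppages; refcounts: pp0:3 pp1:3 pp2:2 pp3:3 pp4:1
Op 5: fork(P1) -> P3. 5 ppages; refcounts: pp0:4 pp1:4 pp2:3 pp3:4 pp4:1
Op 6: write(P2, v3, 139). refcount(pp3)=4>1 -> COPY to pp5. 6 ppages; refcounts: pp0:4 pp1:4 pp2:3 pp3:3 pp4:1 pp5:1
Op 7: read(P1, v1) -> 17. No state change.
Op 8: read(P2, v2) -> 178. No state change.
Op 9: write(P0, v0, 132). refcount(pp0)=4>1 -> COPY to pp6. 7 ppages; refcounts: pp0:3 pp1:4 pp2:3 pp3:3 pp4:1 pp5:1 pp6:1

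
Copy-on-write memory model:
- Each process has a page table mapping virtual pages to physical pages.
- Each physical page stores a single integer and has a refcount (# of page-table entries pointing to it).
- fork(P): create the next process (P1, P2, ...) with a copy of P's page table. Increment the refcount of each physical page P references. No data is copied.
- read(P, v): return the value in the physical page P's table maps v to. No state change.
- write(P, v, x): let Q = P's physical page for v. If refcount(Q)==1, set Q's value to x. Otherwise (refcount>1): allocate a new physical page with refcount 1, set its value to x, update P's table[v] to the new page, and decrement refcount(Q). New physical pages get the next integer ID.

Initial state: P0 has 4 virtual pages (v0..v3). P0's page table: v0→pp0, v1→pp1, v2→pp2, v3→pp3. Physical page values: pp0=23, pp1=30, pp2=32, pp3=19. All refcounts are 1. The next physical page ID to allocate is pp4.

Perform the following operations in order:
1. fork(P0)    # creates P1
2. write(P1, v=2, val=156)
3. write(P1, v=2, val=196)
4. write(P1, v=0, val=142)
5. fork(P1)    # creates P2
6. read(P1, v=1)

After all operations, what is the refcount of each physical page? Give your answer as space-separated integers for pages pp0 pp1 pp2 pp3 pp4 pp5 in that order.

Op 1: fork(P0) -> P1. 4 ppages; refcounts: pp0:2 pp1:2 pp2:2 pp3:2
Op 2: write(P1, v2, 156). refcount(pp2)=2>1 -> COPY to pp4. 5 ppages; refcounts: pp0:2 pp1:2 pp2:1 pp3:2 pp4:1
Op 3: write(P1, v2, 196). refcount(pp4)=1 -> write in place. 5 ppages; refcounts: pp0:2 pp1:2 pp2:1 pp3:2 pp4:1
Op 4: write(P1, v0, 142). refcount(pp0)=2>1 -> COPY to pp5. 6 ppages; refcounts: pp0:1 pp1:2 pp2:1 pp3:2 pp4:1 pp5:1
Op 5: fork(P1) -> P2. 6 ppages; refcounts: pp0:1 pp1:3 pp2:1 pp3:3 pp4:2 pp5:2
Op 6: read(P1, v1) -> 30. No state change.

Answer: 1 3 1 3 2 2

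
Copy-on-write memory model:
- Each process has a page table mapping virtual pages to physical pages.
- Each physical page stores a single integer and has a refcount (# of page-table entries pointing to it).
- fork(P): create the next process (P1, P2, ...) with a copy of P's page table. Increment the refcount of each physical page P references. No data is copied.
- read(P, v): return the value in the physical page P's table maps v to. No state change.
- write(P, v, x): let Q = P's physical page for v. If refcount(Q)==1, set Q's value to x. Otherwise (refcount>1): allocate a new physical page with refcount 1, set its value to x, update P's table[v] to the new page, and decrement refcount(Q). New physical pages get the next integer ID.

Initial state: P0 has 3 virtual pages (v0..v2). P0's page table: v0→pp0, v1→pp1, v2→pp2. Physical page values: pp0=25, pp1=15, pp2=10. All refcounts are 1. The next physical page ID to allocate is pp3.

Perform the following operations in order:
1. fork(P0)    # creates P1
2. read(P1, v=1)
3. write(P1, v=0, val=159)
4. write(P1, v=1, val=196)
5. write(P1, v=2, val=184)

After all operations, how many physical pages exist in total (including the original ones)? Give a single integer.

Op 1: fork(P0) -> P1. 3 ppages; refcounts: pp0:2 pp1:2 pp2:2
Op 2: read(P1, v1) -> 15. No state change.
Op 3: write(P1, v0, 159). refcount(pp0)=2>1 -> COPY to pp3. 4 ppages; refcounts: pp0:1 pp1:2 pp2:2 pp3:1
Op 4: write(P1, v1, 196). refcount(pp1)=2>1 -> COPY to pp4. 5 ppages; refcounts: pp0:1 pp1:1 pp2:2 pp3:1 pp4:1
Op 5: write(P1, v2, 184). refcount(pp2)=2>1 -> COPY to pp5. 6 ppages; refcounts: pp0:1 pp1:1 pp2:1 pp3:1 pp4:1 pp5:1

Answer: 6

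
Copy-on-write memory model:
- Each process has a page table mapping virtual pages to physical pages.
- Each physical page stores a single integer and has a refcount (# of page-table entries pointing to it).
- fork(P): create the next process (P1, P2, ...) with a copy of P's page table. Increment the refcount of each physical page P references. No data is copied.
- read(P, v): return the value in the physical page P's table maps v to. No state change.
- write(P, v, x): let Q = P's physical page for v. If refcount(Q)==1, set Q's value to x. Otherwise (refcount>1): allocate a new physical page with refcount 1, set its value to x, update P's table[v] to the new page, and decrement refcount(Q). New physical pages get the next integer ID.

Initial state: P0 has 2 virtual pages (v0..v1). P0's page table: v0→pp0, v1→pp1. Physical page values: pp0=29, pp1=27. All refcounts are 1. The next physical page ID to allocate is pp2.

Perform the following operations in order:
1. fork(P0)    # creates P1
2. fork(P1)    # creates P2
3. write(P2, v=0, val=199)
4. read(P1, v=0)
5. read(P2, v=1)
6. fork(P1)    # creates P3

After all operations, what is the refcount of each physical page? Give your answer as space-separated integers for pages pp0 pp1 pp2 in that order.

Op 1: fork(P0) -> P1. 2 ppages; refcounts: pp0:2 pp1:2
Op 2: fork(P1) -> P2. 2 ppages; refcounts: pp0:3 pp1:3
Op 3: write(P2, v0, 199). refcount(pp0)=3>1 -> COPY to pp2. 3 ppages; refcounts: pp0:2 pp1:3 pp2:1
Op 4: read(P1, v0) -> 29. No state change.
Op 5: read(P2, v1) -> 27. No state change.
Op 6: fork(P1) -> P3. 3 ppages; refcounts: pp0:3 pp1:4 pp2:1

Answer: 3 4 1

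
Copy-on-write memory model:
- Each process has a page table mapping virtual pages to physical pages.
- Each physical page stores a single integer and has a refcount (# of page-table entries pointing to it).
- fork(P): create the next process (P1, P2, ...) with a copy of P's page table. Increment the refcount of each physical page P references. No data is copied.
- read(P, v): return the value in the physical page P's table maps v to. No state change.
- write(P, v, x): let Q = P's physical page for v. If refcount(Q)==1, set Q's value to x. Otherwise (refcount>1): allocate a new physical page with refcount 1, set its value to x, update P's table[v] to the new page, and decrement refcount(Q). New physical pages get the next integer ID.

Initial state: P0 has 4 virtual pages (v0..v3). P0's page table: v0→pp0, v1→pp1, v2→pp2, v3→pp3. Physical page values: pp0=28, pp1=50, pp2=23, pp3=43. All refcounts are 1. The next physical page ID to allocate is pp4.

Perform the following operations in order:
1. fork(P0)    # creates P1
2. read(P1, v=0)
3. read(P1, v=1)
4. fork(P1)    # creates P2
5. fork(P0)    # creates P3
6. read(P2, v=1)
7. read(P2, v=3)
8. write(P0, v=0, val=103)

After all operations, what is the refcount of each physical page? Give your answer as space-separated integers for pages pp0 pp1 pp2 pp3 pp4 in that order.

Op 1: fork(P0) -> P1. 4 ppages; refcounts: pp0:2 pp1:2 pp2:2 pp3:2
Op 2: read(P1, v0) -> 28. No state change.
Op 3: read(P1, v1) -> 50. No state change.
Op 4: fork(P1) -> P2. 4 ppages; refcounts: pp0:3 pp1:3 pp2:3 pp3:3
Op 5: fork(P0) -> P3. 4 ppages; refcounts: pp0:4 pp1:4 pp2:4 pp3:4
Op 6: read(P2, v1) -> 50. No state change.
Op 7: read(P2, v3) -> 43. No state change.
Op 8: write(P0, v0, 103). refcount(pp0)=4>1 -> COPY to pp4. 5 ppages; refcounts: pp0:3 pp1:4 pp2:4 pp3:4 pp4:1

Answer: 3 4 4 4 1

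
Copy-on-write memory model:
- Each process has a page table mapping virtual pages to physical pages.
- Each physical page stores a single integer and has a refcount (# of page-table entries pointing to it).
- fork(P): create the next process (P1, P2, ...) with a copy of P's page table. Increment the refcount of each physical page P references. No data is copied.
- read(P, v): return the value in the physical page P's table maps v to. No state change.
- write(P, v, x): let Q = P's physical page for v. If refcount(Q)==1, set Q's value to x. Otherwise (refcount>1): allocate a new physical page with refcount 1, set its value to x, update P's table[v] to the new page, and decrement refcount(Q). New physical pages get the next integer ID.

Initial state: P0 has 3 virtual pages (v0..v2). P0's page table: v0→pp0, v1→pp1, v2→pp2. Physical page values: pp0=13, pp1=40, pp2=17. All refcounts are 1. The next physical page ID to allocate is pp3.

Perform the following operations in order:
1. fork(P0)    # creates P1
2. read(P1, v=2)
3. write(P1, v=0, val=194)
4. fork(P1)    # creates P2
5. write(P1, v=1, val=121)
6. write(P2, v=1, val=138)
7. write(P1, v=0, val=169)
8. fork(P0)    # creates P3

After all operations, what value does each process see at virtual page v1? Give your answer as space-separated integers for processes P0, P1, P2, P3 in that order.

Op 1: fork(P0) -> P1. 3 ppages; refcounts: pp0:2 pp1:2 pp2:2
Op 2: read(P1, v2) -> 17. No state change.
Op 3: write(P1, v0, 194). refcount(pp0)=2>1 -> COPY to pp3. 4 ppages; refcounts: pp0:1 pp1:2 pp2:2 pp3:1
Op 4: fork(P1) -> P2. 4 ppages; refcounts: pp0:1 pp1:3 pp2:3 pp3:2
Op 5: write(P1, v1, 121). refcount(pp1)=3>1 -> COPY to pp4. 5 ppages; refcounts: pp0:1 pp1:2 pp2:3 pp3:2 pp4:1
Op 6: write(P2, v1, 138). refcount(pp1)=2>1 -> COPY to pp5. 6 ppages; refcounts: pp0:1 pp1:1 pp2:3 pp3:2 pp4:1 pp5:1
Op 7: write(P1, v0, 169). refcount(pp3)=2>1 -> COPY to pp6. 7 ppages; refcounts: pp0:1 pp1:1 pp2:3 pp3:1 pp4:1 pp5:1 pp6:1
Op 8: fork(P0) -> P3. 7 ppages; refcounts: pp0:2 pp1:2 pp2:4 pp3:1 pp4:1 pp5:1 pp6:1
P0: v1 -> pp1 = 40
P1: v1 -> pp4 = 121
P2: v1 -> pp5 = 138
P3: v1 -> pp1 = 40

Answer: 40 121 138 40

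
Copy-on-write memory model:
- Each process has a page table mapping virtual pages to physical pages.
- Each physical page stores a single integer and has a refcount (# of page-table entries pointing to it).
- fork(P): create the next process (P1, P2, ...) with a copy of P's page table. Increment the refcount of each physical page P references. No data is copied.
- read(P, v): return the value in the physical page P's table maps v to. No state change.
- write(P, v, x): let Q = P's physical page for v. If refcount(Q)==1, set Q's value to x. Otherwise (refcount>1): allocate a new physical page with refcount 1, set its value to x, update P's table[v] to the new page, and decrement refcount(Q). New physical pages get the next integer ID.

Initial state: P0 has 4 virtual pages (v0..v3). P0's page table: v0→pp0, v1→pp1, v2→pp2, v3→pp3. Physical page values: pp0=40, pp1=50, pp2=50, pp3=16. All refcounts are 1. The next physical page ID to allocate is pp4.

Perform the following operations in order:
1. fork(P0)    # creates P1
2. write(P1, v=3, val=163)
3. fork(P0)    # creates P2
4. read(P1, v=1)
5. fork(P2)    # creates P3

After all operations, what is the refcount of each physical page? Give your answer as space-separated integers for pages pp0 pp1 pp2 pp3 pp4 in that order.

Answer: 4 4 4 3 1

Derivation:
Op 1: fork(P0) -> P1. 4 ppages; refcounts: pp0:2 pp1:2 pp2:2 pp3:2
Op 2: write(P1, v3, 163). refcount(pp3)=2>1 -> COPY to pp4. 5 ppages; refcounts: pp0:2 pp1:2 pp2:2 pp3:1 pp4:1
Op 3: fork(P0) -> P2. 5 ppages; refcounts: pp0:3 pp1:3 pp2:3 pp3:2 pp4:1
Op 4: read(P1, v1) -> 50. No state change.
Op 5: fork(P2) -> P3. 5 ppages; refcounts: pp0:4 pp1:4 pp2:4 pp3:3 pp4:1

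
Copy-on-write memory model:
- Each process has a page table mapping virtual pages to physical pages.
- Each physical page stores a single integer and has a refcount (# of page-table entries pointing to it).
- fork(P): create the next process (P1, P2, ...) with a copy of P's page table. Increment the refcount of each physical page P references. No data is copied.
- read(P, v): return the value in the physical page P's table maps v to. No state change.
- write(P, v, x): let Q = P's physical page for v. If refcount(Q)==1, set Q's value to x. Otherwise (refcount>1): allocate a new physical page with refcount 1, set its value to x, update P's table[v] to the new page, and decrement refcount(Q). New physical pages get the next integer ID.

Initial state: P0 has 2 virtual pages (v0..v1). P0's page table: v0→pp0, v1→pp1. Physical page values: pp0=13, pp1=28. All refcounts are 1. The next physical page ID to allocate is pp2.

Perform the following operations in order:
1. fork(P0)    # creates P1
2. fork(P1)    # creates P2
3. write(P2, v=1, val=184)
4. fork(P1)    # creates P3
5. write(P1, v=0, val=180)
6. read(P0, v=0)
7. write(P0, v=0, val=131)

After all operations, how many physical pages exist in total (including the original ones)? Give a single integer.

Op 1: fork(P0) -> P1. 2 ppages; refcounts: pp0:2 pp1:2
Op 2: fork(P1) -> P2. 2 ppages; refcounts: pp0:3 pp1:3
Op 3: write(P2, v1, 184). refcount(pp1)=3>1 -> COPY to pp2. 3 ppages; refcounts: pp0:3 pp1:2 pp2:1
Op 4: fork(P1) -> P3. 3 ppages; refcounts: pp0:4 pp1:3 pp2:1
Op 5: write(P1, v0, 180). refcount(pp0)=4>1 -> COPY to pp3. 4 ppages; refcounts: pp0:3 pp1:3 pp2:1 pp3:1
Op 6: read(P0, v0) -> 13. No state change.
Op 7: write(P0, v0, 131). refcount(pp0)=3>1 -> COPY to pp4. 5 ppages; refcounts: pp0:2 pp1:3 pp2:1 pp3:1 pp4:1

Answer: 5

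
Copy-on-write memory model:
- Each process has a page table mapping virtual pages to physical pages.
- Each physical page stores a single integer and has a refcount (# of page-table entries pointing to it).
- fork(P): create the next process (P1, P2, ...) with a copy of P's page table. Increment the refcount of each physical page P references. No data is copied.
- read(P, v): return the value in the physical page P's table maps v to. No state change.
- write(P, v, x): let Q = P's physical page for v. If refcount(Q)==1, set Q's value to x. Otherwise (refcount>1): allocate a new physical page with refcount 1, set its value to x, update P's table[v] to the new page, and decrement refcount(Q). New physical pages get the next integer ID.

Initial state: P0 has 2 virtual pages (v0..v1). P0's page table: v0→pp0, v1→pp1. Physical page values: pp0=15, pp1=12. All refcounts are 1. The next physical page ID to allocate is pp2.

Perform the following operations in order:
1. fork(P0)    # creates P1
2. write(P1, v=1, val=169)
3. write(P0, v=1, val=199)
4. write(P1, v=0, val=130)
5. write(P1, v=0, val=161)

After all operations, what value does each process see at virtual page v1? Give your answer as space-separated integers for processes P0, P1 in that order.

Answer: 199 169

Derivation:
Op 1: fork(P0) -> P1. 2 ppages; refcounts: pp0:2 pp1:2
Op 2: write(P1, v1, 169). refcount(pp1)=2>1 -> COPY to pp2. 3 ppages; refcounts: pp0:2 pp1:1 pp2:1
Op 3: write(P0, v1, 199). refcount(pp1)=1 -> write in place. 3 ppages; refcounts: pp0:2 pp1:1 pp2:1
Op 4: write(P1, v0, 130). refcount(pp0)=2>1 -> COPY to pp3. 4 ppages; refcounts: pp0:1 pp1:1 pp2:1 pp3:1
Op 5: write(P1, v0, 161). refcount(pp3)=1 -> write in place. 4 ppages; refcounts: pp0:1 pp1:1 pp2:1 pp3:1
P0: v1 -> pp1 = 199
P1: v1 -> pp2 = 169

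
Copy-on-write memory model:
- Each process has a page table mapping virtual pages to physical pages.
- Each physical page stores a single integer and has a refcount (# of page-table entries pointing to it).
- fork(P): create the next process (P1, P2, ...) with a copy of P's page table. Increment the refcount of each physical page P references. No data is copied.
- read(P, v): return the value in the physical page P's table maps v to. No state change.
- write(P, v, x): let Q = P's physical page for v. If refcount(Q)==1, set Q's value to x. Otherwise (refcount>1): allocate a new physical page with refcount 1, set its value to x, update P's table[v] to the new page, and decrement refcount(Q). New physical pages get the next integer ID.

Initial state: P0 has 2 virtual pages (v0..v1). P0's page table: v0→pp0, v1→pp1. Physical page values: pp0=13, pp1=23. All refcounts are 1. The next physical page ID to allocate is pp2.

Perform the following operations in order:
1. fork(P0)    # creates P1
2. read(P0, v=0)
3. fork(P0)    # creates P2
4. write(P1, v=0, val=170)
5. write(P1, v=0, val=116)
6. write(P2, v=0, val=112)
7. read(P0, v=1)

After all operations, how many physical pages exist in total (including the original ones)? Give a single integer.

Answer: 4

Derivation:
Op 1: fork(P0) -> P1. 2 ppages; refcounts: pp0:2 pp1:2
Op 2: read(P0, v0) -> 13. No state change.
Op 3: fork(P0) -> P2. 2 ppages; refcounts: pp0:3 pp1:3
Op 4: write(P1, v0, 170). refcount(pp0)=3>1 -> COPY to pp2. 3 ppages; refcounts: pp0:2 pp1:3 pp2:1
Op 5: write(P1, v0, 116). refcount(pp2)=1 -> write in place. 3 ppages; refcounts: pp0:2 pp1:3 pp2:1
Op 6: write(P2, v0, 112). refcount(pp0)=2>1 -> COPY to pp3. 4 ppages; refcounts: pp0:1 pp1:3 pp2:1 pp3:1
Op 7: read(P0, v1) -> 23. No state change.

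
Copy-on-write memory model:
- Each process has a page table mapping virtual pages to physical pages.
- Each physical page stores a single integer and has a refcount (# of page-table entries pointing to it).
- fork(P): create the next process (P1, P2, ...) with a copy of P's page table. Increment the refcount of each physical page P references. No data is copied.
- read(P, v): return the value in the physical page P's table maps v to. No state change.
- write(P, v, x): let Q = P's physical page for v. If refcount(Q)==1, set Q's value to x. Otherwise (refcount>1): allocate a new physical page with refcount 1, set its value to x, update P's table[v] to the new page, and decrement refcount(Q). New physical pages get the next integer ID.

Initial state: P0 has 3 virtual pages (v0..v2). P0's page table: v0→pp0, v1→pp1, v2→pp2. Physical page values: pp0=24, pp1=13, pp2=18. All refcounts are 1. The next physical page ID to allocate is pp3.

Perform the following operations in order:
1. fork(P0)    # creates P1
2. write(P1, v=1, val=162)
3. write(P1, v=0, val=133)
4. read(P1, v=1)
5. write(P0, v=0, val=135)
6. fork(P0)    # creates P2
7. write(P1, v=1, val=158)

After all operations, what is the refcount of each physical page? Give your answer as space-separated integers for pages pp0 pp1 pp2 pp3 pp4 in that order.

Answer: 2 2 3 1 1

Derivation:
Op 1: fork(P0) -> P1. 3 ppages; refcounts: pp0:2 pp1:2 pp2:2
Op 2: write(P1, v1, 162). refcount(pp1)=2>1 -> COPY to pp3. 4 ppages; refcounts: pp0:2 pp1:1 pp2:2 pp3:1
Op 3: write(P1, v0, 133). refcount(pp0)=2>1 -> COPY to pp4. 5 ppages; refcounts: pp0:1 pp1:1 pp2:2 pp3:1 pp4:1
Op 4: read(P1, v1) -> 162. No state change.
Op 5: write(P0, v0, 135). refcount(pp0)=1 -> write in place. 5 ppages; refcounts: pp0:1 pp1:1 pp2:2 pp3:1 pp4:1
Op 6: fork(P0) -> P2. 5 ppages; refcounts: pp0:2 pp1:2 pp2:3 pp3:1 pp4:1
Op 7: write(P1, v1, 158). refcount(pp3)=1 -> write in place. 5 ppages; refcounts: pp0:2 pp1:2 pp2:3 pp3:1 pp4:1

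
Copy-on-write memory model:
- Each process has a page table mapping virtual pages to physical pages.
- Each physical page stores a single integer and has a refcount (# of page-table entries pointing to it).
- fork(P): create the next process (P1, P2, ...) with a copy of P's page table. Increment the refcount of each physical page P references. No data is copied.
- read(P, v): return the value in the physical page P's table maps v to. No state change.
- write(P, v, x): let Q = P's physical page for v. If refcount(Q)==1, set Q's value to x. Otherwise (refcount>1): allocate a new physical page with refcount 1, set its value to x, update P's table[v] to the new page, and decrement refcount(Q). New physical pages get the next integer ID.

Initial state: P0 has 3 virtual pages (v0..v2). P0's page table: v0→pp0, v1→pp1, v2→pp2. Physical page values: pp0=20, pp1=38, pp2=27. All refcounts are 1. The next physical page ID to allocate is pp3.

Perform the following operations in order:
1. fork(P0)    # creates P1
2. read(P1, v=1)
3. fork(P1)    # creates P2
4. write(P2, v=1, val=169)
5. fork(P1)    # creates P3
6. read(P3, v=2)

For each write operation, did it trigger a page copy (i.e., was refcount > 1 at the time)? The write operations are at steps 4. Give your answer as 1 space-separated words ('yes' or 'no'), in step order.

Op 1: fork(P0) -> P1. 3 ppages; refcounts: pp0:2 pp1:2 pp2:2
Op 2: read(P1, v1) -> 38. No state change.
Op 3: fork(P1) -> P2. 3 ppages; refcounts: pp0:3 pp1:3 pp2:3
Op 4: write(P2, v1, 169). refcount(pp1)=3>1 -> COPY to pp3. 4 ppages; refcounts: pp0:3 pp1:2 pp2:3 pp3:1
Op 5: fork(P1) -> P3. 4 ppages; refcounts: pp0:4 pp1:3 pp2:4 pp3:1
Op 6: read(P3, v2) -> 27. No state change.

yes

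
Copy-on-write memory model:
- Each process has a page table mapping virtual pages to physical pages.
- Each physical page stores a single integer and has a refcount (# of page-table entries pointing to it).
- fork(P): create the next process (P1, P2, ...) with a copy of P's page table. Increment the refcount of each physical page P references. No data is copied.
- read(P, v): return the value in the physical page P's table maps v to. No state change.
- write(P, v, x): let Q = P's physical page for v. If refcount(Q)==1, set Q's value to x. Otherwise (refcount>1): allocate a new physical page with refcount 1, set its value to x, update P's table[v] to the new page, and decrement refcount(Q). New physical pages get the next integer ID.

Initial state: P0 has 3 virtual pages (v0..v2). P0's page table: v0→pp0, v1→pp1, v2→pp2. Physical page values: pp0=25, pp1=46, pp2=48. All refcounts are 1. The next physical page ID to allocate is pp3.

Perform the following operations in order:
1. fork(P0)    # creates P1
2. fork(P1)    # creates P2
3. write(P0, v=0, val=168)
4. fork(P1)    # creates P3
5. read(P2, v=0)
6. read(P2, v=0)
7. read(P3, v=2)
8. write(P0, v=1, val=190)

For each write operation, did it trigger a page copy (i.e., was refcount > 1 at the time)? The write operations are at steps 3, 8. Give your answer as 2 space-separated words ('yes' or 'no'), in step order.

Op 1: fork(P0) -> P1. 3 ppages; refcounts: pp0:2 pp1:2 pp2:2
Op 2: fork(P1) -> P2. 3 ppages; refcounts: pp0:3 pp1:3 pp2:3
Op 3: write(P0, v0, 168). refcount(pp0)=3>1 -> COPY to pp3. 4 ppages; refcounts: pp0:2 pp1:3 pp2:3 pp3:1
Op 4: fork(P1) -> P3. 4 ppages; refcounts: pp0:3 pp1:4 pp2:4 pp3:1
Op 5: read(P2, v0) -> 25. No state change.
Op 6: read(P2, v0) -> 25. No state change.
Op 7: read(P3, v2) -> 48. No state change.
Op 8: write(P0, v1, 190). refcount(pp1)=4>1 -> COPY to pp4. 5 ppages; refcounts: pp0:3 pp1:3 pp2:4 pp3:1 pp4:1

yes yes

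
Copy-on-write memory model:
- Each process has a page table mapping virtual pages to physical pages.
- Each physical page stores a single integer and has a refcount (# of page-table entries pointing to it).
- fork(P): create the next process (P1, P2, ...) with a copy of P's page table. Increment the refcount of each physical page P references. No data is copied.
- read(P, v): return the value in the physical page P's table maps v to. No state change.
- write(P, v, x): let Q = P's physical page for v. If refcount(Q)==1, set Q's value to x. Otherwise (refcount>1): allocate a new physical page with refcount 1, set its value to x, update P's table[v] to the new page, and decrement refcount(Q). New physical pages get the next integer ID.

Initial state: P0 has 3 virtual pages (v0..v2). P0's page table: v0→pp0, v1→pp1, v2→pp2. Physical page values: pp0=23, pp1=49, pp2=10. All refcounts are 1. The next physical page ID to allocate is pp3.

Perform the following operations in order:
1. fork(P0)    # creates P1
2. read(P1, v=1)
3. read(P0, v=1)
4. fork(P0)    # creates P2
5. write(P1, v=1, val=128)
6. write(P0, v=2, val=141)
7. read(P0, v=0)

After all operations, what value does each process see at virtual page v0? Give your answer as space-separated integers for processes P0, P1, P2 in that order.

Answer: 23 23 23

Derivation:
Op 1: fork(P0) -> P1. 3 ppages; refcounts: pp0:2 pp1:2 pp2:2
Op 2: read(P1, v1) -> 49. No state change.
Op 3: read(P0, v1) -> 49. No state change.
Op 4: fork(P0) -> P2. 3 ppages; refcounts: pp0:3 pp1:3 pp2:3
Op 5: write(P1, v1, 128). refcount(pp1)=3>1 -> COPY to pp3. 4 ppages; refcounts: pp0:3 pp1:2 pp2:3 pp3:1
Op 6: write(P0, v2, 141). refcount(pp2)=3>1 -> COPY to pp4. 5 ppages; refcounts: pp0:3 pp1:2 pp2:2 pp3:1 pp4:1
Op 7: read(P0, v0) -> 23. No state change.
P0: v0 -> pp0 = 23
P1: v0 -> pp0 = 23
P2: v0 -> pp0 = 23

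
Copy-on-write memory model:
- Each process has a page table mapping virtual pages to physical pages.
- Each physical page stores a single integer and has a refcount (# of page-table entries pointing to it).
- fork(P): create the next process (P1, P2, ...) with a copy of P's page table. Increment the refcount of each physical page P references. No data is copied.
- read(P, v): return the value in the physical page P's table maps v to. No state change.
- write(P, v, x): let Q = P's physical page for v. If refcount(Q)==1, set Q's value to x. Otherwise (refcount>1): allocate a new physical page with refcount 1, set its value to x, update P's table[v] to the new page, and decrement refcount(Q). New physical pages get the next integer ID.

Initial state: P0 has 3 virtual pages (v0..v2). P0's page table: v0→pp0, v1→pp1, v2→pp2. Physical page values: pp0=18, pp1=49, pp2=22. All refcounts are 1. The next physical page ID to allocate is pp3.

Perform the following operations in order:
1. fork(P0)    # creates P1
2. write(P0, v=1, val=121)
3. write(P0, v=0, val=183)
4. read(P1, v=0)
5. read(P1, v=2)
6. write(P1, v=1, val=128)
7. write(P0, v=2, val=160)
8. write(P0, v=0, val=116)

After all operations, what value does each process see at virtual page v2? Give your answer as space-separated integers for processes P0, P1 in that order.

Answer: 160 22

Derivation:
Op 1: fork(P0) -> P1. 3 ppages; refcounts: pp0:2 pp1:2 pp2:2
Op 2: write(P0, v1, 121). refcount(pp1)=2>1 -> COPY to pp3. 4 ppages; refcounts: pp0:2 pp1:1 pp2:2 pp3:1
Op 3: write(P0, v0, 183). refcount(pp0)=2>1 -> COPY to pp4. 5 ppages; refcounts: pp0:1 pp1:1 pp2:2 pp3:1 pp4:1
Op 4: read(P1, v0) -> 18. No state change.
Op 5: read(P1, v2) -> 22. No state change.
Op 6: write(P1, v1, 128). refcount(pp1)=1 -> write in place. 5 ppages; refcounts: pp0:1 pp1:1 pp2:2 pp3:1 pp4:1
Op 7: write(P0, v2, 160). refcount(pp2)=2>1 -> COPY to pp5. 6 ppages; refcounts: pp0:1 pp1:1 pp2:1 pp3:1 pp4:1 pp5:1
Op 8: write(P0, v0, 116). refcount(pp4)=1 -> write in place. 6 ppages; refcounts: pp0:1 pp1:1 pp2:1 pp3:1 pp4:1 pp5:1
P0: v2 -> pp5 = 160
P1: v2 -> pp2 = 22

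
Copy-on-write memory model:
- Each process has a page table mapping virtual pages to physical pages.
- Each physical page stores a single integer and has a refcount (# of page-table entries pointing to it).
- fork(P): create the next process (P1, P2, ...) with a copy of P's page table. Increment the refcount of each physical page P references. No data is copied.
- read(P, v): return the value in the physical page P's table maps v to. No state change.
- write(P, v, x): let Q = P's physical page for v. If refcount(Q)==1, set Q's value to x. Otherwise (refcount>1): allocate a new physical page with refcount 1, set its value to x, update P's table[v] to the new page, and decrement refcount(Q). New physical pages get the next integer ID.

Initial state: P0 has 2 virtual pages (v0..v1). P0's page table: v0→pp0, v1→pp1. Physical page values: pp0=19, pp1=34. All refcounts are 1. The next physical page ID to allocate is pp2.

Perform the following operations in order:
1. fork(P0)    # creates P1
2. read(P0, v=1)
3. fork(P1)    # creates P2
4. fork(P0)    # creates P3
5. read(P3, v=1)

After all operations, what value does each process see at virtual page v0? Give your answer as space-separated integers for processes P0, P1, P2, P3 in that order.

Op 1: fork(P0) -> P1. 2 ppages; refcounts: pp0:2 pp1:2
Op 2: read(P0, v1) -> 34. No state change.
Op 3: fork(P1) -> P2. 2 ppages; refcounts: pp0:3 pp1:3
Op 4: fork(P0) -> P3. 2 ppages; refcounts: pp0:4 pp1:4
Op 5: read(P3, v1) -> 34. No state change.
P0: v0 -> pp0 = 19
P1: v0 -> pp0 = 19
P2: v0 -> pp0 = 19
P3: v0 -> pp0 = 19

Answer: 19 19 19 19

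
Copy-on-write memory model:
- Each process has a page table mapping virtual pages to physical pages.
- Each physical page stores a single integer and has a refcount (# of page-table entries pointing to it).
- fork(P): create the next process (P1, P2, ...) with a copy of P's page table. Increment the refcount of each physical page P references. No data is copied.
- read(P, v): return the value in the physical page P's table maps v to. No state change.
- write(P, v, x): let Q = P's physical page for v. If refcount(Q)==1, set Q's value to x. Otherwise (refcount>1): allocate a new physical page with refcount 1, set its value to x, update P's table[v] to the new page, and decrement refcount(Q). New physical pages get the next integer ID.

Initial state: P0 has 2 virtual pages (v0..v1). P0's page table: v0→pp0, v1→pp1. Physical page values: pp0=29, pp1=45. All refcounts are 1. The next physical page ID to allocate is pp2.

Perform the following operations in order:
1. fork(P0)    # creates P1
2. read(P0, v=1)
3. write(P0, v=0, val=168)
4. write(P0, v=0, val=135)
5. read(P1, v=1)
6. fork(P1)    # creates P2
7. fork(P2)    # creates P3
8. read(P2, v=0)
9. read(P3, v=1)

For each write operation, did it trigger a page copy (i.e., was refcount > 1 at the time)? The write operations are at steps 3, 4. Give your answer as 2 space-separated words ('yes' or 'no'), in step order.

Op 1: fork(P0) -> P1. 2 ppages; refcounts: pp0:2 pp1:2
Op 2: read(P0, v1) -> 45. No state change.
Op 3: write(P0, v0, 168). refcount(pp0)=2>1 -> COPY to pp2. 3 ppages; refcounts: pp0:1 pp1:2 pp2:1
Op 4: write(P0, v0, 135). refcount(pp2)=1 -> write in place. 3 ppages; refcounts: pp0:1 pp1:2 pp2:1
Op 5: read(P1, v1) -> 45. No state change.
Op 6: fork(P1) -> P2. 3 ppages; refcounts: pp0:2 pp1:3 pp2:1
Op 7: fork(P2) -> P3. 3 ppages; refcounts: pp0:3 pp1:4 pp2:1
Op 8: read(P2, v0) -> 29. No state change.
Op 9: read(P3, v1) -> 45. No state change.

yes no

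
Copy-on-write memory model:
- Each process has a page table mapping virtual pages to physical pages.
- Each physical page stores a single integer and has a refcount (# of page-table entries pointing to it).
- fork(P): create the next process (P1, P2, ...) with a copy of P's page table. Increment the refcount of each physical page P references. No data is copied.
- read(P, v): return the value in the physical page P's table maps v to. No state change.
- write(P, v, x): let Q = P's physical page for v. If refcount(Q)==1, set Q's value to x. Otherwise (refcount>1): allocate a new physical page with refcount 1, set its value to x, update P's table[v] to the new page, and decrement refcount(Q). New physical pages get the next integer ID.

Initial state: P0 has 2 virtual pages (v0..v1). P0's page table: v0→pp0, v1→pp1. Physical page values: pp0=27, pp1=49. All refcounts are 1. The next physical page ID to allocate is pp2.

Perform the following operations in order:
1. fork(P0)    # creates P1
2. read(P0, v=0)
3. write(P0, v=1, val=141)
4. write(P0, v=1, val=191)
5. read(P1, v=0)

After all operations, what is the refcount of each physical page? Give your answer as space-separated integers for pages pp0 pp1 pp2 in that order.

Answer: 2 1 1

Derivation:
Op 1: fork(P0) -> P1. 2 ppages; refcounts: pp0:2 pp1:2
Op 2: read(P0, v0) -> 27. No state change.
Op 3: write(P0, v1, 141). refcount(pp1)=2>1 -> COPY to pp2. 3 ppages; refcounts: pp0:2 pp1:1 pp2:1
Op 4: write(P0, v1, 191). refcount(pp2)=1 -> write in place. 3 ppages; refcounts: pp0:2 pp1:1 pp2:1
Op 5: read(P1, v0) -> 27. No state change.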